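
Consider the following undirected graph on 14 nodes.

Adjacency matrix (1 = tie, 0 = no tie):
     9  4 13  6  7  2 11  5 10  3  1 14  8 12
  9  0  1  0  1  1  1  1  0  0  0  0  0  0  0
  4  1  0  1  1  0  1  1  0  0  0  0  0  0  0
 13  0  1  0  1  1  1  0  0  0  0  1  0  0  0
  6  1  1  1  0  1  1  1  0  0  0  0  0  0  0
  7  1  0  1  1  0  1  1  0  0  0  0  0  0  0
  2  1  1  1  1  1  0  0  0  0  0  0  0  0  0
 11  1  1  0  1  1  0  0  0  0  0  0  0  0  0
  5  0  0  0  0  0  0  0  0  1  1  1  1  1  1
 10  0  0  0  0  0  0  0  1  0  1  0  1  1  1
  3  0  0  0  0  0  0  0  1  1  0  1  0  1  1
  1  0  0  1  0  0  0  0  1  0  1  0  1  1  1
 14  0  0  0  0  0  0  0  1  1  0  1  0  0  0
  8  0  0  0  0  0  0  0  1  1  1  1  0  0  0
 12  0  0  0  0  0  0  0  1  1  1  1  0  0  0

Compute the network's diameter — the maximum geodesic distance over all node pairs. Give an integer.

5

Eccentricity of each node (its greatest distance to any other): 1:3, 2:4, 3:4, 4:4, 5:4, 6:4, 7:4, 8:4, 9:5, 10:5, 11:5, 12:4, 13:3, 14:4.
The maximum eccentricity is 5, realized for instance by the pair 9–10 via 9 – 4 – 13 – 1 – 5 – 10. So the diameter is 5.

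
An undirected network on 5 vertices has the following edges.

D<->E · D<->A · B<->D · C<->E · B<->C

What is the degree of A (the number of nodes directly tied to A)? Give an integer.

1

A is directly tied to D. That is 1 neighbor, so the degree of A is 1.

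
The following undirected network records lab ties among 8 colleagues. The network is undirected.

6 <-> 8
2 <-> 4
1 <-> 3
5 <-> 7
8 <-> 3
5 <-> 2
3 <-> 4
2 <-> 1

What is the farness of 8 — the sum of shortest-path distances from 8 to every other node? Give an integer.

18

Distances from 8: 1:2, 2:3, 3:1, 4:2, 5:4, 6:1, 7:5.
Sum = 2 + 3 + 1 + 2 + 4 + 1 + 5 = 18.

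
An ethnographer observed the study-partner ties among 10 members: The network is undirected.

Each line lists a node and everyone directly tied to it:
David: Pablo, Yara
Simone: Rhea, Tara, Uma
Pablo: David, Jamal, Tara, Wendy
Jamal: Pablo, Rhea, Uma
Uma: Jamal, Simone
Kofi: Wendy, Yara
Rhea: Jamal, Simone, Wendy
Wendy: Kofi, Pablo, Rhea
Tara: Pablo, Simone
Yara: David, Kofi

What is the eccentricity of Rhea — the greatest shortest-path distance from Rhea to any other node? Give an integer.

Distances from Rhea: David:3, Jamal:1, Kofi:2, Pablo:2, Simone:1, Tara:2, Uma:2, Wendy:1, Yara:3.
The largest is 3 (to Yara and David), so the eccentricity of Rhea is 3.

3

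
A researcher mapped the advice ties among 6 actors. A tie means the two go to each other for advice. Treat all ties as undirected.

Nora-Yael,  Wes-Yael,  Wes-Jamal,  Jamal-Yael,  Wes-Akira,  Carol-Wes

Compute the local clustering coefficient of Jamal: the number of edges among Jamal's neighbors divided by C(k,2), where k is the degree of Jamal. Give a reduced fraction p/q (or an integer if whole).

1

Jamal's neighbors: Wes and Yael (k = 2).
Possible neighbor pairs: C(2,2) = 1. Edges among them: Wes–Yael → e = 1.
Clustering(Jamal) = 1/1.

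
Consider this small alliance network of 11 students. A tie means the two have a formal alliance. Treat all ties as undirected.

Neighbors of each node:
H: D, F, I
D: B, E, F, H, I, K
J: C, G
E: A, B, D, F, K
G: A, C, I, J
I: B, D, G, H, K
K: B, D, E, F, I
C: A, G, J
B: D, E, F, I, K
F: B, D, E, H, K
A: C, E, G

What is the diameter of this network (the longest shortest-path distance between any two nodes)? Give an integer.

4

Eccentricity of each node (its greatest distance to any other): A:3, B:3, C:3, D:3, E:3, F:4, G:3, H:3, I:2, J:4, K:3.
The maximum eccentricity is 4, realized for instance by the pair J–F via J – G – I – H – F. So the diameter is 4.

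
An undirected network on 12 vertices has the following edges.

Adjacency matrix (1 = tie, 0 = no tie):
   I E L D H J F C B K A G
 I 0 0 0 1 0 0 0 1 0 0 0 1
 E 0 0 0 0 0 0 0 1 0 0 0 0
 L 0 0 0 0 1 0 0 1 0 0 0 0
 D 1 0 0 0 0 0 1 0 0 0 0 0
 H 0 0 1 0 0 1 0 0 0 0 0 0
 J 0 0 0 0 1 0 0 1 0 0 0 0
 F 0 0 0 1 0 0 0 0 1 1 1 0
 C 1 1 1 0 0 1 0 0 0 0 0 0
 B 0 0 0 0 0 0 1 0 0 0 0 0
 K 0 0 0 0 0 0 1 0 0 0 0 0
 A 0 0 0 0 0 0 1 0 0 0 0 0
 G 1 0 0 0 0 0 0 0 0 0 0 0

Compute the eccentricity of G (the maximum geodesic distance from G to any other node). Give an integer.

4

Distances from G: A:4, B:4, C:2, D:2, E:3, F:3, H:4, I:1, J:3, K:4, L:3.
The largest is 4 (to B, K, A, and H), so the eccentricity of G is 4.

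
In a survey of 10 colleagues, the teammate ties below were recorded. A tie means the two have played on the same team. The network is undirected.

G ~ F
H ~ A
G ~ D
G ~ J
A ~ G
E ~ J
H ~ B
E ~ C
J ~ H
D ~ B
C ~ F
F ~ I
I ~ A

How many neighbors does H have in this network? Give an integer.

3

H is directly tied to A, B, and J. That is 3 neighbors, so the degree of H is 3.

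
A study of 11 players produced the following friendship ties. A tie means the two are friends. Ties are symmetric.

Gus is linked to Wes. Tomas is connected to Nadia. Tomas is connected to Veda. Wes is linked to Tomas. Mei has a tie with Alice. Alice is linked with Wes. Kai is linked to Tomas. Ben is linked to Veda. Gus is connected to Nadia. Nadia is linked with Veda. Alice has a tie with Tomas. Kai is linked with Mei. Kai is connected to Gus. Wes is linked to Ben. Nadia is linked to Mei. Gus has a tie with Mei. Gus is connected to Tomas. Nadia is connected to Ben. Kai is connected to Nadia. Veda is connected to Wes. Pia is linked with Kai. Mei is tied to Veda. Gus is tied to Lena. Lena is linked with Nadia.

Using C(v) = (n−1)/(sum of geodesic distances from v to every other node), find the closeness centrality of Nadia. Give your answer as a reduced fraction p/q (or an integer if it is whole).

10/13

Distances from Nadia: Alice:2, Ben:1, Gus:1, Kai:1, Lena:1, Mei:1, Pia:2, Tomas:1, Veda:1, Wes:2. Sum = 13.
n = 11, so closeness = 10/13.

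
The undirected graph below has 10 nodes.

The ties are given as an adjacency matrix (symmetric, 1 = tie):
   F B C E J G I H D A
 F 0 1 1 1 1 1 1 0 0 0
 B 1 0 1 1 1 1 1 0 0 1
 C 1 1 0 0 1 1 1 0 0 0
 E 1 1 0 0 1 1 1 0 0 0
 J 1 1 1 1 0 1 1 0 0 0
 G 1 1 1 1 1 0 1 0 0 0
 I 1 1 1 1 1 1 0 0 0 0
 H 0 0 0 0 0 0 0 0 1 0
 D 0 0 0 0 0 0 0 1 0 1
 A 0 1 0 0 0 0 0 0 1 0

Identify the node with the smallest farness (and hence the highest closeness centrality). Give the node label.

Farness (sum of distances to all others) for each node — A:16, B:12, C:16, D:22, E:16, F:15, G:15, H:30, I:15, J:15.
The smallest farness is 12, for B, so B has the highest closeness.

B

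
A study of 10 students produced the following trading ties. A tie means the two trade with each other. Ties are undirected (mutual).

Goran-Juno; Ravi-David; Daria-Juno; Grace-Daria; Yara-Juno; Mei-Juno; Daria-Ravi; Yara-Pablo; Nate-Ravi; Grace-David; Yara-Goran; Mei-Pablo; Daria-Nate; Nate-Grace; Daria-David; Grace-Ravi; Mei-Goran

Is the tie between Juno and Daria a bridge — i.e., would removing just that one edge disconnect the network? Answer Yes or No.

Without the Juno–Daria edge there is no alternate route between Juno and Daria, so the network disconnects. It is a bridge.

Yes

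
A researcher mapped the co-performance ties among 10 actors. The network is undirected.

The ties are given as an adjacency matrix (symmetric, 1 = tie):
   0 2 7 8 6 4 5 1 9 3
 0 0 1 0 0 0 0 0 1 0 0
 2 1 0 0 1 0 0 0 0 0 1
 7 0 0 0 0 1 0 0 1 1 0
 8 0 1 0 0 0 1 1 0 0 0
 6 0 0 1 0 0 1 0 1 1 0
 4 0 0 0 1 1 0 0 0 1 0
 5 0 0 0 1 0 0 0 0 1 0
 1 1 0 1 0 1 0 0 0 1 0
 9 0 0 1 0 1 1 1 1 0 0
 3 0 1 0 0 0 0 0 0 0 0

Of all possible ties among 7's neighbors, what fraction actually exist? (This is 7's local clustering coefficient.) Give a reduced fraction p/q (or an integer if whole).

7's neighbors: 1, 6, and 9 (k = 3).
Possible neighbor pairs: C(3,2) = 3. Edges among them: 1–6, 1–9, 6–9 → e = 3.
Clustering(7) = 3/3 = 1.

1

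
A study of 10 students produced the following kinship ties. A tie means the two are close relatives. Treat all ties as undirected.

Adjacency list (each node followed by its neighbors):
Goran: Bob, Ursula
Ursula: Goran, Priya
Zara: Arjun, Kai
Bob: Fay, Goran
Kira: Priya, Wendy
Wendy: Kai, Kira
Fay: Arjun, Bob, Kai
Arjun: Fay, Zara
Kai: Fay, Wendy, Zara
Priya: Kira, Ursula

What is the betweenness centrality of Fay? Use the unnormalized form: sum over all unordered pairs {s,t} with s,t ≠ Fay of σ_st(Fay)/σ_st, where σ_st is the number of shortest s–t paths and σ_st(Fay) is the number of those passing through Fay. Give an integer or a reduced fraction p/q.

37/3

Pairs whose geodesics pass through Fay — Kira–Arjun: 1/2; Kira–Bob: 1/2; Wendy–Arjun: 1/2; Wendy–Bob: 1; Wendy–Goran: 1/2; Kai–Arjun: 1/2; Kai–Bob: 1; Kai–Goran: 1; Kai–Ursula: 1/2; Zara–Bob: 2/2; Zara–Goran: 2/2; Zara–Ursula: 2/3; Arjun–Bob: 1; Arjun–Goran: 1 … (+2 more pairs).
All other pairs contribute 0.
Summing the contributions gives betweenness(Fay) = 37/3.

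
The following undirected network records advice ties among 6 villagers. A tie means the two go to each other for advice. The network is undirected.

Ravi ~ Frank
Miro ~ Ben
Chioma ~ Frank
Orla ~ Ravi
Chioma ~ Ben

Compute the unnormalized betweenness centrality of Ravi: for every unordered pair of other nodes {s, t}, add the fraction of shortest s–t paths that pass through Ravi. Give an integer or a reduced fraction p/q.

Pairs whose geodesics pass through Ravi — Miro–Orla: 1; Ben–Orla: 1; Frank–Orla: 1; Orla–Chioma: 1.
All other pairs contribute 0.
Summing the contributions gives betweenness(Ravi) = 4.

4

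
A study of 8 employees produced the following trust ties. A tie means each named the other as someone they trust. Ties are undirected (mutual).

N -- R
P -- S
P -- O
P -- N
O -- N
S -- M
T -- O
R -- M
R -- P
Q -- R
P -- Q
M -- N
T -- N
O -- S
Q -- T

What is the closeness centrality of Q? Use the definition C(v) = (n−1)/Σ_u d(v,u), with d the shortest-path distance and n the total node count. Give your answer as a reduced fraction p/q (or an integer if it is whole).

Distances from Q: M:2, N:2, O:2, P:1, R:1, S:2, T:1. Sum = 11.
n = 8, so closeness = 7/11.

7/11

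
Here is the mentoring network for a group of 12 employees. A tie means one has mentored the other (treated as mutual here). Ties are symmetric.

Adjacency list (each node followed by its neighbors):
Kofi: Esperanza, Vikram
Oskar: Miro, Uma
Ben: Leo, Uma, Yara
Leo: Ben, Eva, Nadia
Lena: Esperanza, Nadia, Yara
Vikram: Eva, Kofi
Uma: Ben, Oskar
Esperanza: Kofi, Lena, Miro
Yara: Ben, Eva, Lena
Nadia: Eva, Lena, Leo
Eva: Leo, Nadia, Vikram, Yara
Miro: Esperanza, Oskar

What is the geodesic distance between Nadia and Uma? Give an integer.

One shortest route is Nadia – Leo – Ben – Uma, which uses 3 edges, and at distance 2 from Nadia we only reach {Ben, Esperanza, Vikram, Yara}, which does not include Uma. So d(Nadia,Uma) = 3.

3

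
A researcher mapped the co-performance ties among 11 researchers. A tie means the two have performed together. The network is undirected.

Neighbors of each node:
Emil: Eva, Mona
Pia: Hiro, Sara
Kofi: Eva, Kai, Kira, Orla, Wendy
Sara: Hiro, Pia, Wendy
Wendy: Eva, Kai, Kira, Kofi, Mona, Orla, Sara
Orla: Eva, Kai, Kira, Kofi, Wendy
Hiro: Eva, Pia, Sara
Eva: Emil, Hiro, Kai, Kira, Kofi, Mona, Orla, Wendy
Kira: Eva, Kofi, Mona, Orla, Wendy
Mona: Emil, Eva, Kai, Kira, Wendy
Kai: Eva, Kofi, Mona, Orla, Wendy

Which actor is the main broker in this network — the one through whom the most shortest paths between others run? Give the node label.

Eva

Unnormalized betweenness of each node: Emil:0, Eva:223/15, Hiro:16/3, Kai:1/2, Kira:1/2, Kofi:1/5, Mona:61/30, Orla:1/5, Pia:0, Sara:4, Wendy:281/30.
Eva has the largest value, 223/15, making it the main broker — the node through which the most shortest paths run.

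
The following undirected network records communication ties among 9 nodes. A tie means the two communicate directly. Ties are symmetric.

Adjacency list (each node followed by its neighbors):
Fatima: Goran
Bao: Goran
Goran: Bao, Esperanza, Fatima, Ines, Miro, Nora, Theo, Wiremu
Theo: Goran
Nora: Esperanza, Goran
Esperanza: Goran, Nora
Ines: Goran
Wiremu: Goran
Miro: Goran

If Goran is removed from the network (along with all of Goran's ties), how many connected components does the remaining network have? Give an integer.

7

Without Goran, the remaining ties split the others into: {Esperanza, Nora}; {Fatima}; {Theo}; {Bao}; {Wiremu}; {Ines}; {Miro}.
That's 7 separate components.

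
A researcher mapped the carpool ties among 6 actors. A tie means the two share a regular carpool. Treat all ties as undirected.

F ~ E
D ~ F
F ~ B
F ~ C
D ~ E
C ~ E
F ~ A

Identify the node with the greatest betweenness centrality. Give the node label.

F

Unnormalized betweenness of each node: A:0, B:0, C:0, D:0, E:1/2, F:15/2.
F has the largest value, 15/2, making it the main broker — the node through which the most shortest paths run.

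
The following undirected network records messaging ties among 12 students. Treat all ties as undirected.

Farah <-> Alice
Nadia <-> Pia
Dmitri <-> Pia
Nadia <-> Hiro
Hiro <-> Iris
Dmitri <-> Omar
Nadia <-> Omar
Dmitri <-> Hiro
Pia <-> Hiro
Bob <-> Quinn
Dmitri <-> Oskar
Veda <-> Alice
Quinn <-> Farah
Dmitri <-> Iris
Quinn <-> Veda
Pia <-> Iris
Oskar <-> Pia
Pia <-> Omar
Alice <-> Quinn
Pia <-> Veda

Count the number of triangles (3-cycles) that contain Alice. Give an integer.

2

Alice's neighbors: Farah, Quinn, and Veda.
Neighbor pairs that are themselves tied: Alice–Farah–Quinn; Alice–Quinn–Veda. Each forms one triangle with Alice, for 2 in total.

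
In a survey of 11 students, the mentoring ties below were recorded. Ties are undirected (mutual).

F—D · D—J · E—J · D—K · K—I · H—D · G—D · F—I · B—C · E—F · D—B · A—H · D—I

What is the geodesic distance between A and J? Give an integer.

One shortest route is A – H – D – J, which uses 3 edges, and at distance 2 from A we only reach {D}, which does not include J. So d(A,J) = 3.

3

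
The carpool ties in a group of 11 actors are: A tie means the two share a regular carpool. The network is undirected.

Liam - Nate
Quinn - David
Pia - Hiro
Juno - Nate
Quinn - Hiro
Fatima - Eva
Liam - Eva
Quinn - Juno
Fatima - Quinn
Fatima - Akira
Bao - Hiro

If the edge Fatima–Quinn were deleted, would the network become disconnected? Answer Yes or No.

No

Even without that edge, Fatima still reaches Quinn via Fatima – Eva – Liam – Nate – Juno – Quinn, so the network stays connected. Not a bridge.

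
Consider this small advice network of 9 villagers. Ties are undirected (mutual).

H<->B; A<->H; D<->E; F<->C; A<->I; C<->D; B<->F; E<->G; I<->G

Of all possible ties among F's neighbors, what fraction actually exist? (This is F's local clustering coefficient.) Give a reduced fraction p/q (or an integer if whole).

0

F's neighbors: B and C (k = 2).
Possible neighbor pairs: C(2,2) = 1. Edges among them: none → e = 0.
Clustering(F) = 0/1.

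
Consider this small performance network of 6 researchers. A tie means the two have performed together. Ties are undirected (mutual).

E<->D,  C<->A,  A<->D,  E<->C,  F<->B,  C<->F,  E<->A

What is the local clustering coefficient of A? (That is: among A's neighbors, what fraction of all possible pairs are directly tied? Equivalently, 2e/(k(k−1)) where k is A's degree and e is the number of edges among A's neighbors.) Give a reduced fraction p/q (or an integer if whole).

2/3

A's neighbors: C, D, and E (k = 3).
Possible neighbor pairs: C(3,2) = 3. Edges among them: C–E, D–E → e = 2.
Clustering(A) = 2/3.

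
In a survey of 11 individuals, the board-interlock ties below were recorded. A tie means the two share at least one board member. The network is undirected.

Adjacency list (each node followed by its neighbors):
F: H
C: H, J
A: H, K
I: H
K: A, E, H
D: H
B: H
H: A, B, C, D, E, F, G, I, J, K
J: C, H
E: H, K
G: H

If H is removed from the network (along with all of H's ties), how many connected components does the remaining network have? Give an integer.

7

Without H, the remaining ties split the others into: {B}; {C, J}; {A, E, K}; {I}; {F}; {D}; {G}.
That's 7 separate components.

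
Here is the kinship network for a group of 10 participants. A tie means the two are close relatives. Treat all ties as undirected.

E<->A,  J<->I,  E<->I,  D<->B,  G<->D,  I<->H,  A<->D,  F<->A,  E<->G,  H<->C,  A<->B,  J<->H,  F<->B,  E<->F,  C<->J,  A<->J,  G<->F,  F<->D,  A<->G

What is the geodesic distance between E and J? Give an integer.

2

One shortest route is E – I – J, which uses 2 edges, and E and J are not directly tied, so nothing shorter exists. So d(E,J) = 2.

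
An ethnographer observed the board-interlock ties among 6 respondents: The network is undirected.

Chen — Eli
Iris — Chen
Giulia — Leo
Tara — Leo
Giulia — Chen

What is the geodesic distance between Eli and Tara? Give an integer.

4

One shortest route is Eli – Chen – Giulia – Leo – Tara, which uses 4 edges, and at distance 3 from Eli we only reach {Leo}, which does not include Tara. So d(Eli,Tara) = 4.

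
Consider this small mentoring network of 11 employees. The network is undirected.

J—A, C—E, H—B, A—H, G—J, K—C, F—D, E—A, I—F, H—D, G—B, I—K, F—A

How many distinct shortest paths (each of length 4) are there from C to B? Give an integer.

1

The shortest distance is 4, and the only length-4 path is C–E–A–H–B. So there is exactly 1 shortest path.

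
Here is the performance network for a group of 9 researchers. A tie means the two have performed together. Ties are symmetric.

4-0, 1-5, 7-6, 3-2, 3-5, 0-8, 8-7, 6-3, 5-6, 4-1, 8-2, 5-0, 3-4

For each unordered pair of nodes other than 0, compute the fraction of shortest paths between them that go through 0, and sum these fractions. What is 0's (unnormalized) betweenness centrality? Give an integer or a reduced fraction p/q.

23/6

Pairs whose geodesics pass through 0 — 4–5: 1/3; 4–7: 1/2; 4–8: 1; 1–8: 2/2; 5–8: 1.
All other pairs contribute 0.
Summing the contributions gives betweenness(0) = 23/6.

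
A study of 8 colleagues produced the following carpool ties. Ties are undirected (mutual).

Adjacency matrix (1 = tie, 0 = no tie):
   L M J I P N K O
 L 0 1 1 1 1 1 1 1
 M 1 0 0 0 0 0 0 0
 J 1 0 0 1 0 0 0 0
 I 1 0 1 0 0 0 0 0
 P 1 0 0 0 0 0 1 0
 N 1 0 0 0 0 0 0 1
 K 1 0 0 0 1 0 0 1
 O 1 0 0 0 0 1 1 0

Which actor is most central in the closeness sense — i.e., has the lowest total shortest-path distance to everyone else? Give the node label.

Farness (sum of distances to all others) for each node — I:12, J:12, K:11, L:7, M:13, N:12, O:11, P:12.
The smallest farness is 7, for L, so L has the highest closeness.

L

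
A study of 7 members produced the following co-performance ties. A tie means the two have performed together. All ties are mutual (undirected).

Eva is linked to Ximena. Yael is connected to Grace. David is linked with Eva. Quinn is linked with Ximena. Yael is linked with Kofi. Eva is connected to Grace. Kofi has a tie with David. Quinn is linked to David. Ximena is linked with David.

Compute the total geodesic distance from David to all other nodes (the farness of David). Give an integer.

8

Distances from David: Eva:1, Grace:2, Kofi:1, Quinn:1, Ximena:1, Yael:2.
Sum = 1 + 2 + 1 + 1 + 1 + 2 = 8.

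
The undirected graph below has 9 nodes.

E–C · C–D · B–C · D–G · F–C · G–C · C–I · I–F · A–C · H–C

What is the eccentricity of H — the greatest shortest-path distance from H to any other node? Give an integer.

Distances from H: A:2, B:2, C:1, D:2, E:2, F:2, G:2, I:2.
The largest is 2 (to D, G, B, F, I, E, and A), so the eccentricity of H is 2.

2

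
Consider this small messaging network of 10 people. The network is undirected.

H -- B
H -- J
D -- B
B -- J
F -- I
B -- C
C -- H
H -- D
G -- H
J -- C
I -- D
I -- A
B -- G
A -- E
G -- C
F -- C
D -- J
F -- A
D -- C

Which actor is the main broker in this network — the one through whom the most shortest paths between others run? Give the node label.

Unnormalized betweenness of each node: A:8, B:11/12, C:32/3, D:29/4, E:0, F:31/4, G:0, H:11/12, I:11/2, J:0.
C has the largest value, 32/3, making it the main broker — the node through which the most shortest paths run.

C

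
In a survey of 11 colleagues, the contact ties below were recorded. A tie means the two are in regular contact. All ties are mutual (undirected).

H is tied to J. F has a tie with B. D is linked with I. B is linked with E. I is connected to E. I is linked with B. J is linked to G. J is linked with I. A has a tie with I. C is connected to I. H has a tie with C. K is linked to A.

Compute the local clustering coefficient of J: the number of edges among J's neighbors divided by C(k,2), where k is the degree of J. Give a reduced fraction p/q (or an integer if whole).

0

J's neighbors: G, H, and I (k = 3).
Possible neighbor pairs: C(3,2) = 3. Edges among them: none → e = 0.
Clustering(J) = 0/3 = 0.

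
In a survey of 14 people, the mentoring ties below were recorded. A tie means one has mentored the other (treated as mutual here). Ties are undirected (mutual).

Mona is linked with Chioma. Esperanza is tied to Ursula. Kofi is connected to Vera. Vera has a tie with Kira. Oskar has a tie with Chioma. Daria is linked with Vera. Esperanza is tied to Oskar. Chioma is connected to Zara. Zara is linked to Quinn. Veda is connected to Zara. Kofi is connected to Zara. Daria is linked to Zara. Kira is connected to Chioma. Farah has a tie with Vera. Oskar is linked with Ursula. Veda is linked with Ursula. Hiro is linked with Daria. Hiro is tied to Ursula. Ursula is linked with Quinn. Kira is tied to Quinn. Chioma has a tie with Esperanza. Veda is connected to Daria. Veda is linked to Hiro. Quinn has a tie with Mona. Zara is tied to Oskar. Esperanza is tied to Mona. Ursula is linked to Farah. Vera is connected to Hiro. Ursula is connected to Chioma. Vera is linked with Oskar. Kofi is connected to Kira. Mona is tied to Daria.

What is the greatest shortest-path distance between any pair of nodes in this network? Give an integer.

3

Eccentricity of each node (its greatest distance to any other): Chioma:2, Daria:2, Esperanza:3, Farah:3, Hiro:2, Kira:3, Kofi:3, Mona:3, Oskar:2, Quinn:2, Ursula:3, Veda:3, Vera:2, Zara:3.
The maximum eccentricity is 3, realized for instance by the pair Esperanza–Kofi via Esperanza – Oskar – Vera – Kofi. So the diameter is 3.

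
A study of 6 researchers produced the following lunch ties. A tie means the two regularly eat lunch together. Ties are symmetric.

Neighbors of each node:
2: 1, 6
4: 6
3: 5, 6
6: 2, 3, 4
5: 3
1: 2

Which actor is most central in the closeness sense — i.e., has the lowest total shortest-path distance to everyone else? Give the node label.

6

Farness (sum of distances to all others) for each node — 1:13, 2:9, 3:9, 4:11, 5:13, 6:7.
The smallest farness is 7, for 6, so 6 has the highest closeness.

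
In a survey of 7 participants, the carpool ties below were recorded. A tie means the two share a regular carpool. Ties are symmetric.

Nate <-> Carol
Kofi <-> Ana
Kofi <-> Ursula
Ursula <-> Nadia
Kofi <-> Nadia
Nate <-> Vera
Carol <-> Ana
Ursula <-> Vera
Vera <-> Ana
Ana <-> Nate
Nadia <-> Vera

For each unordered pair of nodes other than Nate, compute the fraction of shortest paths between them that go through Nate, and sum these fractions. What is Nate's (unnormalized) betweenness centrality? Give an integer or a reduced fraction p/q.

7/6

Pairs whose geodesics pass through Nate — Ursula–Carol: 1/3; Vera–Carol: 1/2; Carol–Nadia: 1/3.
All other pairs contribute 0.
Summing the contributions gives betweenness(Nate) = 7/6.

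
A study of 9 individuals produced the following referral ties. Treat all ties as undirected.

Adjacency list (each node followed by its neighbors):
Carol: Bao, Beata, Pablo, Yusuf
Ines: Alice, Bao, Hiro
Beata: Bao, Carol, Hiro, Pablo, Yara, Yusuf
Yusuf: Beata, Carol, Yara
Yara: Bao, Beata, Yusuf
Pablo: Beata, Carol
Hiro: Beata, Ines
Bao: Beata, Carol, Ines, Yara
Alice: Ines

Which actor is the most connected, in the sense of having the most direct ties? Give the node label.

Degrees — Alice:1, Bao:4, Beata:6, Carol:4, Hiro:2, Ines:3, Pablo:2, Yara:3, Yusuf:3.
The maximum is 6, attained only by Beata.

Beata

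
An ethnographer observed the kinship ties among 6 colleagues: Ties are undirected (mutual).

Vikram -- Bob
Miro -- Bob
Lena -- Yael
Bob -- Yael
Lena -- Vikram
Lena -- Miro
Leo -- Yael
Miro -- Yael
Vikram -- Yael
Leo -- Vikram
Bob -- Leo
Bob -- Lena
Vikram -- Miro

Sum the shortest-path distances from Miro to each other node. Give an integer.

Distances from Miro: Bob:1, Lena:1, Leo:2, Vikram:1, Yael:1.
Sum = 1 + 1 + 2 + 1 + 1 = 6.

6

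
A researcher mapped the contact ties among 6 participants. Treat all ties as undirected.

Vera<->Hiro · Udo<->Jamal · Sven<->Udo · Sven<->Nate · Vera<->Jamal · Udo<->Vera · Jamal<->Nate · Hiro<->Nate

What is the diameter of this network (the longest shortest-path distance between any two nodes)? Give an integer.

Eccentricity of each node (its greatest distance to any other): Hiro:2, Jamal:2, Nate:2, Sven:2, Udo:2, Vera:2.
The maximum eccentricity is 2, realized for instance by the pair Udo–Hiro via Udo – Vera – Hiro. So the diameter is 2.

2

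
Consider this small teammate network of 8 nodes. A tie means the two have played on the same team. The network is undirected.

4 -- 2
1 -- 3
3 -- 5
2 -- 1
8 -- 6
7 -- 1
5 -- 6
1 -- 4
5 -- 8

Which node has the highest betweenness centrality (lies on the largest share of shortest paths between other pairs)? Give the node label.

Unnormalized betweenness of each node: 1:14, 2:0, 3:12, 4:0, 5:10, 6:0, 7:0, 8:0.
1 has the largest value, 14, making it the main broker — the node through which the most shortest paths run.

1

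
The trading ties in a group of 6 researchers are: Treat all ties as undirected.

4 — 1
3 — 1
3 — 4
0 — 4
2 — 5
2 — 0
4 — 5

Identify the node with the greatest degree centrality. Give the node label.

4

Degrees — 0:2, 1:2, 2:2, 3:2, 4:4, 5:2.
The maximum is 4, attained only by 4.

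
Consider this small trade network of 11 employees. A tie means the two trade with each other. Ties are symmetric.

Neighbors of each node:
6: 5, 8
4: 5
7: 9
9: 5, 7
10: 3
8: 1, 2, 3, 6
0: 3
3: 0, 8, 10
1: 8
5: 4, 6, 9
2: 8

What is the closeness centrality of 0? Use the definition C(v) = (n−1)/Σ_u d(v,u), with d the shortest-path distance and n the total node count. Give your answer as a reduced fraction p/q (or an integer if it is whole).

Distances from 0: 1:3, 2:3, 3:1, 4:5, 5:4, 6:3, 7:6, 8:2, 9:5, 10:2. Sum = 34.
n = 11, so closeness = 10/34 = 5/17.

5/17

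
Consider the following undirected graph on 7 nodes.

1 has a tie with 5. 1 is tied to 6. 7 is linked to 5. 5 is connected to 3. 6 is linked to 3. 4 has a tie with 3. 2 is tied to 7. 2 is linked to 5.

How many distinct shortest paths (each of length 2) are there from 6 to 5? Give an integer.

2

The shortest distance is 2. The length-2 paths are: 6–1–5; 6–3–5.
That gives 2 distinct shortest paths.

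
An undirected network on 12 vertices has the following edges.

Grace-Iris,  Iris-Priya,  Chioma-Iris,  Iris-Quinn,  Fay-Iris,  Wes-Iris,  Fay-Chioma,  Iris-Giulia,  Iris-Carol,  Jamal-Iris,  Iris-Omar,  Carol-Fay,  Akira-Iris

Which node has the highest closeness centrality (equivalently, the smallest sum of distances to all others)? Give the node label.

Farness (sum of distances to all others) for each node — Akira:21, Carol:20, Chioma:20, Fay:19, Giulia:21, Grace:21, Iris:11, Jamal:21, Omar:21, Priya:21, Quinn:21, Wes:21.
The smallest farness is 11, for Iris, so Iris has the highest closeness.

Iris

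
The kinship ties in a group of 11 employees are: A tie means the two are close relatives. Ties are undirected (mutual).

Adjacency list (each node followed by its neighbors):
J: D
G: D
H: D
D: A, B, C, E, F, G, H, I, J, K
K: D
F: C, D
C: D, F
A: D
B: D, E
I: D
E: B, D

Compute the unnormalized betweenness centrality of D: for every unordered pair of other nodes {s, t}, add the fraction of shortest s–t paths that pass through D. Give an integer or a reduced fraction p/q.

43

Pairs whose geodesics pass through D — E–G: 1; E–I: 1; E–F: 1; E–C: 1; E–H: 1; E–K: 1; E–A: 1; E–J: 1; G–I: 1; G–F: 1; G–B: 1; G–C: 1; G–H: 1; G–K: 1 … (+29 more pairs).
All other pairs contribute 0.
Summing the contributions gives betweenness(D) = 43.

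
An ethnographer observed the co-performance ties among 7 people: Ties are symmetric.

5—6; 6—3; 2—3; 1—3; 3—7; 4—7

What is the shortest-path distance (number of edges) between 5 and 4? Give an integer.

One shortest route is 5 – 6 – 3 – 7 – 4, which uses 4 edges, and at distance 3 from 5 we only reach {1, 2, 7}, which does not include 4. So d(5,4) = 4.

4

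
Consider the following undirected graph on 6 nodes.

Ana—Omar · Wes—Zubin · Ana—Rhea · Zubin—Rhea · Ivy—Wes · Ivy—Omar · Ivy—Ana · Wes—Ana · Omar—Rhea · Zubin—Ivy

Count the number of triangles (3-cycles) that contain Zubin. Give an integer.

1

Zubin's neighbors: Ivy, Rhea, and Wes.
Neighbor pairs that are themselves tied: Zubin–Ivy–Wes. Each forms one triangle with Zubin, for 1 in total.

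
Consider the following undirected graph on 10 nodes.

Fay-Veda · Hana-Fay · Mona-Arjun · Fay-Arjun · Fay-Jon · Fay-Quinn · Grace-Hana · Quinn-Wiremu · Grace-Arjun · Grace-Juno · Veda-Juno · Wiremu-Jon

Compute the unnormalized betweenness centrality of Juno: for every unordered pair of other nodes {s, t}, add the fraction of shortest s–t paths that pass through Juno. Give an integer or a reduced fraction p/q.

Pairs whose geodesics pass through Juno — Grace–Veda: 1.
All other pairs contribute 0.
Summing the contributions gives betweenness(Juno) = 1.

1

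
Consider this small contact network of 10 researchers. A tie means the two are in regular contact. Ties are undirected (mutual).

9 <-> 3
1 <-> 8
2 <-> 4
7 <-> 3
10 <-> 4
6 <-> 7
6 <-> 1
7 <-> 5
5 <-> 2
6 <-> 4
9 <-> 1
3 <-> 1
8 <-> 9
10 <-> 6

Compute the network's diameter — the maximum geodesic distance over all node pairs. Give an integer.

Eccentricity of each node (its greatest distance to any other): 1:3, 2:4, 3:3, 4:3, 5:4, 6:2, 7:3, 8:4, 9:4, 10:3.
The maximum eccentricity is 4, realized for instance by the pair 8–5 via 8 – 1 – 6 – 7 – 5. So the diameter is 4.

4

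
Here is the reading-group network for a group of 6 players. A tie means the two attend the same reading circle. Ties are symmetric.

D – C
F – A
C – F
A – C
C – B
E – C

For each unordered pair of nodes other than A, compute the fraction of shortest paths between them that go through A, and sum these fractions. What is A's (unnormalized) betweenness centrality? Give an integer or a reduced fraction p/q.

No shortest path between any pair of other nodes passes through A.
Summing the contributions gives betweenness(A) = 0.

0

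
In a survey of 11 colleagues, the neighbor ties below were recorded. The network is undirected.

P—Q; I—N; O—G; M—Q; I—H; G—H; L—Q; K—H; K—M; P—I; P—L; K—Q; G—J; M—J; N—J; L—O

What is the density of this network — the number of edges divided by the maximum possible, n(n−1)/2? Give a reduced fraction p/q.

16/55

There are 16 edges and 11 nodes, so the maximum possible is C(11,2) = 55.
Density = 16/55.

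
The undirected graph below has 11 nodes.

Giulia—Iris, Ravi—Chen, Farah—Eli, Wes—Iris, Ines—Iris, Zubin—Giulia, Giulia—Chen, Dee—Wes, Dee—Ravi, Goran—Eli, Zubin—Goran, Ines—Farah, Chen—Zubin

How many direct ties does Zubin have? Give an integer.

3

Zubin is directly tied to Chen, Giulia, and Goran. That is 3 neighbors, so the degree of Zubin is 3.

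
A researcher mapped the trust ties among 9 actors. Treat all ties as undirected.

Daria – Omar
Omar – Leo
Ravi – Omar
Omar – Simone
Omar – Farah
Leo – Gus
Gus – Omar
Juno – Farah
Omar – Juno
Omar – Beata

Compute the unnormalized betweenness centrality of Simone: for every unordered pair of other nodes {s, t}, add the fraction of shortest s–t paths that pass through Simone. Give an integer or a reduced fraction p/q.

0

No shortest path between any pair of other nodes passes through Simone.
Summing the contributions gives betweenness(Simone) = 0.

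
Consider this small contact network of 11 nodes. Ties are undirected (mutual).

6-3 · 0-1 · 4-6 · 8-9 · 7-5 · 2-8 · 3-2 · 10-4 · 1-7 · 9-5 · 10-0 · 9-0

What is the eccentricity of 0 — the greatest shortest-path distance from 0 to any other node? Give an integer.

Distances from 0: 1:1, 2:3, 3:4, 4:2, 5:2, 6:3, 7:2, 8:2, 9:1, 10:1.
The largest is 4 (to 3), so the eccentricity of 0 is 4.

4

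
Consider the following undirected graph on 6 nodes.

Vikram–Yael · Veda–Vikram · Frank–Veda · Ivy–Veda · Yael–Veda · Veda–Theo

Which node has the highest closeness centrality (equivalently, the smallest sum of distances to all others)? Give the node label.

Farness (sum of distances to all others) for each node — Frank:9, Ivy:9, Theo:9, Veda:5, Vikram:8, Yael:8.
The smallest farness is 5, for Veda, so Veda has the highest closeness.

Veda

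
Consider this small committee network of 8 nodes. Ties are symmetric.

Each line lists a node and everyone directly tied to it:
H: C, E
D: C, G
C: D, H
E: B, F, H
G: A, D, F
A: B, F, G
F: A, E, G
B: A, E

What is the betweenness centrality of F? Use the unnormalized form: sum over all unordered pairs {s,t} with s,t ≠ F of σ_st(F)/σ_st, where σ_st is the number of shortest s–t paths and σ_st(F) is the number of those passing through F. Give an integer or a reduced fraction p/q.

Pairs whose geodesics pass through F — A–E: 1/2; A–H: 1/2; E–D: 1/2; E–G: 1; H–G: 1/2.
All other pairs contribute 0.
Summing the contributions gives betweenness(F) = 3.

3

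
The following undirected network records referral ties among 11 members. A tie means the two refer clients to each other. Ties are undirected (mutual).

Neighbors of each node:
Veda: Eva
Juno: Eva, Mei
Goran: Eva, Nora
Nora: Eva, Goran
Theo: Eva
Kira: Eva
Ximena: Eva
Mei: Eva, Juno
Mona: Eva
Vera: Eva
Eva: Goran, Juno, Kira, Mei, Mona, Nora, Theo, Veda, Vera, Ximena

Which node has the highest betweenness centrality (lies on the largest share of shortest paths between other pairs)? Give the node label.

Eva

Unnormalized betweenness of each node: Eva:43, Goran:0, Juno:0, Kira:0, Mei:0, Mona:0, Nora:0, Theo:0, Veda:0, Vera:0, Ximena:0.
Eva has the largest value, 43, making it the main broker — the node through which the most shortest paths run.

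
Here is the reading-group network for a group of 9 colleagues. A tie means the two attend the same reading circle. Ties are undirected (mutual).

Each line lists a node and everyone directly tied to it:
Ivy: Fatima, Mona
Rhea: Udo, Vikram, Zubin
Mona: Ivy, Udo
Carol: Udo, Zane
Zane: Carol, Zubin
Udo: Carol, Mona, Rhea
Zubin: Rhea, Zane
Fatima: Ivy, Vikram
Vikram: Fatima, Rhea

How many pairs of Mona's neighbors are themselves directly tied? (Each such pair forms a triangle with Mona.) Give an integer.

0

Mona's neighbors are Ivy and Udo, but none of them are tied to each other, so no triangle contains Mona.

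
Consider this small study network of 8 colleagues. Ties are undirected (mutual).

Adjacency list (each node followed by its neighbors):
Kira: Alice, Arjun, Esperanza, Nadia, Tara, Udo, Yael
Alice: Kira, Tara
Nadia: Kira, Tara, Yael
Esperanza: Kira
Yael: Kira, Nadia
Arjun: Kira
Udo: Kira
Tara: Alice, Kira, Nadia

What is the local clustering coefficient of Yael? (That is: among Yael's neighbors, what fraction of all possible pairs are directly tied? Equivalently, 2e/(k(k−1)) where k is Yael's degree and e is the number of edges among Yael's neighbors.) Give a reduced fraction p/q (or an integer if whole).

Yael's neighbors: Kira and Nadia (k = 2).
Possible neighbor pairs: C(2,2) = 1. Edges among them: Kira–Nadia → e = 1.
Clustering(Yael) = 1/1.

1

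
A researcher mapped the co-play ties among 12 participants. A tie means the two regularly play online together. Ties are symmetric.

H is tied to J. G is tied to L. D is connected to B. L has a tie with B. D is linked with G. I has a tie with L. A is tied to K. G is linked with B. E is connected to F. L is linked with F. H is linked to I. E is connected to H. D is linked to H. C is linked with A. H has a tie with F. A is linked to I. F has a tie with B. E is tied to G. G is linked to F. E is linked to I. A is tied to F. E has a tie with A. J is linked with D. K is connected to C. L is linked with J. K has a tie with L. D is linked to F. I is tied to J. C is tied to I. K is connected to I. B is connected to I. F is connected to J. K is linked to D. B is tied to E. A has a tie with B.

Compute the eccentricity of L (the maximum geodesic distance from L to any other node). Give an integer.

2

Distances from L: A:2, B:1, C:2, D:2, E:2, F:1, G:1, H:2, I:1, J:1, K:1.
The largest is 2 (to E, H, A, D, and C), so the eccentricity of L is 2.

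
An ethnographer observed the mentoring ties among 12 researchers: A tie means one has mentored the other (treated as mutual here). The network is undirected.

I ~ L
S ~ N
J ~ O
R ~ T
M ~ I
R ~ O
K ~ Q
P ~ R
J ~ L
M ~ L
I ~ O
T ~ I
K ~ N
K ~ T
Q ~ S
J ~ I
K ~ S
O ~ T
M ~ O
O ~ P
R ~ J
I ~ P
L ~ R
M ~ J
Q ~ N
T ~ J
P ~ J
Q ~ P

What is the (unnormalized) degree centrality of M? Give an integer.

4

M is directly tied to I, J, L, and O. That is 4 neighbors, so the degree of M is 4.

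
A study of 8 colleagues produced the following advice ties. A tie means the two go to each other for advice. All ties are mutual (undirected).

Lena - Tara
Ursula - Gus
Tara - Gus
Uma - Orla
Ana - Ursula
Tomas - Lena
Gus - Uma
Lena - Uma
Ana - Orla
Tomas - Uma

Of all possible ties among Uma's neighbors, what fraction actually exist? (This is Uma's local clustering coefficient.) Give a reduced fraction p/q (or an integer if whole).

Uma's neighbors: Gus, Lena, Orla, and Tomas (k = 4).
Possible neighbor pairs: C(4,2) = 6. Edges among them: Lena–Tomas → e = 1.
Clustering(Uma) = 1/6.

1/6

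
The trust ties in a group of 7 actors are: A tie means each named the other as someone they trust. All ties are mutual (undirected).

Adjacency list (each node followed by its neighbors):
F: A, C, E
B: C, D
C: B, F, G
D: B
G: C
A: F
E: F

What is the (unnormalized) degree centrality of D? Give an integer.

1

D is directly tied to B. That is 1 neighbor, so the degree of D is 1.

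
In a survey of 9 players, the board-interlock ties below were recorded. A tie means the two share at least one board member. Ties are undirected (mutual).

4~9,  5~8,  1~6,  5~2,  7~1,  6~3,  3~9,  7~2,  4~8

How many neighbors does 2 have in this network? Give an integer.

2 is directly tied to 5 and 7. That is 2 neighbors, so the degree of 2 is 2.

2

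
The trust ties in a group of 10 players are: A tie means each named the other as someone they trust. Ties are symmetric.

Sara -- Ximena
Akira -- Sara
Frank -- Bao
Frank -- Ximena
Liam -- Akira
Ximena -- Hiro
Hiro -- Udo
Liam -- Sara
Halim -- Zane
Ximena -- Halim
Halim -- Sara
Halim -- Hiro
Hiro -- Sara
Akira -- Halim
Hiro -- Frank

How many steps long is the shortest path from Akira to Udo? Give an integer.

One shortest route is Akira – Sara – Hiro – Udo, which uses 3 edges, and at distance 2 from Akira we only reach {Hiro, Ximena, Zane}, which does not include Udo. So d(Akira,Udo) = 3.

3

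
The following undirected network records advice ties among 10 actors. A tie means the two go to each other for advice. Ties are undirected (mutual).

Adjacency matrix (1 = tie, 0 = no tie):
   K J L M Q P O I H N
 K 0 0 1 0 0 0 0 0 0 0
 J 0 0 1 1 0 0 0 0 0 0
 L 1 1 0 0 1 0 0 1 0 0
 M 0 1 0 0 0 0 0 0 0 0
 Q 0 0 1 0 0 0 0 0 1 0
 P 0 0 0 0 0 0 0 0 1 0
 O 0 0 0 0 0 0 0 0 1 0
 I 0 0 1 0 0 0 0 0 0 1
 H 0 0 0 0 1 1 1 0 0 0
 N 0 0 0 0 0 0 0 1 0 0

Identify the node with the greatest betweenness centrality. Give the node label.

L

Unnormalized betweenness of each node: H:15, I:8, J:8, K:0, L:28, M:0, N:0, O:0, P:0, Q:18.
L has the largest value, 28, making it the main broker — the node through which the most shortest paths run.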